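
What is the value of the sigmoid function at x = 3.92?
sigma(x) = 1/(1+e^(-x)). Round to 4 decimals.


sigma(3.92) = 1/(1+e^(-3.92)) = 1/(1+0.019841) = 1/1.019841 = 0.9805.

0.9805


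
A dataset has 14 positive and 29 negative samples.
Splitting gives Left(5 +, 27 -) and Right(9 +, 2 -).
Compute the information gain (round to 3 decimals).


H(parent) = 0.9103. H(left) = 0.6253, H(right) = 0.6840. Weighted = (32/43)*0.6253 + (11/43)*0.6840 = 0.6403. IG = 0.9103 - 0.6403 = 0.2700, which rounds to 0.270.

0.270


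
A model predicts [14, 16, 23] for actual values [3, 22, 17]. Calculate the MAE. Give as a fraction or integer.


MAE = (1/3) * (|3-14|=11 + |22-16|=6 + |17-23|=6). Sum = 23. MAE = 23/3.

23/3


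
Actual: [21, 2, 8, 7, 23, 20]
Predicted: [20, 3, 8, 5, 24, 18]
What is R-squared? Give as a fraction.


Mean(y) = 27/2. SS_res = 11. SS_tot = 787/2. R^2 = 1 - 11/(787/2) = 765/787.

765/787


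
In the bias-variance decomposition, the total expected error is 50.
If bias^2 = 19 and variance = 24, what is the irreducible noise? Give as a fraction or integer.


Total error = bias^2 + variance + irreducible noise. So irreducible noise = 50 - 19 - 24 = 7.

7


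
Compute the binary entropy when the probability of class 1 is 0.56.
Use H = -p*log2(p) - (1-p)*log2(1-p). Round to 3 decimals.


H = -0.56*log2(0.56) - 0.44*log2(0.44) = 0.990.

0.990


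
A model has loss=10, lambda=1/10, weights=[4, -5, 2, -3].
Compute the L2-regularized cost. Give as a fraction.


L2 sq norm = sum(w^2) = 54. J = 10 + 1/10 * 54 = 77/5.

77/5


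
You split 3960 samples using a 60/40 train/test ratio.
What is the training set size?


Test set = 3960 * 40% = 1584. Training set = 3960 - 1584 = 2376.

2376


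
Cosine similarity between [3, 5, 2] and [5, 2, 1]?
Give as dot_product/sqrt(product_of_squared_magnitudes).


dot = 27. |a|^2 = 38, |b|^2 = 30. cos = 27/sqrt(1140).

27/sqrt(1140)


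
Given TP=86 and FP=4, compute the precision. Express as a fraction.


Precision = TP / (TP + FP) = 86 / 90 = 43/45.

43/45


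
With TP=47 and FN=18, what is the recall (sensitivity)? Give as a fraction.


Recall = TP / (TP + FN) = 47 / 65 = 47/65.

47/65


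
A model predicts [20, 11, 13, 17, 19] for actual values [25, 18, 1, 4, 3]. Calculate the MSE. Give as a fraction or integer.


MSE = (1/5) * ((25-20)^2=25 + (18-11)^2=49 + (1-13)^2=144 + (4-17)^2=169 + (3-19)^2=256). Sum = 643. MSE = 643/5.

643/5


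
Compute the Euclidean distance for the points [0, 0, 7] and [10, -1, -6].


d = sqrt(sum of squared differences). (0-10)^2=100, (0--1)^2=1, (7--6)^2=169. Sum = 270.

sqrt(270)


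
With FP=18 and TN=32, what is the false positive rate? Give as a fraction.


FPR = FP / (FP + TN) = 18 / 50 = 9/25.

9/25


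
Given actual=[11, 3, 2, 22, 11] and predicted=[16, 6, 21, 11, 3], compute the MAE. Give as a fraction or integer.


MAE = (1/5) * (|11-16|=5 + |3-6|=3 + |2-21|=19 + |22-11|=11 + |11-3|=8). Sum = 46. MAE = 46/5.

46/5


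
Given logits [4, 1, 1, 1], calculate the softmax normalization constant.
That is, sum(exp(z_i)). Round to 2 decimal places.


Denom = e^4=54.5982 + e^1=2.7183 + e^1=2.7183 + e^1=2.7183. Sum = 62.7531, which rounds to 62.75.

62.75


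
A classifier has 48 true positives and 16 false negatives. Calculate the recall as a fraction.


Recall = TP / (TP + FN) = 48 / 64 = 3/4.

3/4


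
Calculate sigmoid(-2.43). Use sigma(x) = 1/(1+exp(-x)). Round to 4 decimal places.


sigma(-2.43) = 1/(1+e^(2.43)) = 1/(1+11.358882) = 1/12.358882 = 0.0809.

0.0809


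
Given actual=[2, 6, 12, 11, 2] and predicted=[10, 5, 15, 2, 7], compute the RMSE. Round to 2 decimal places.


MSE = 36.0000. RMSE = sqrt(36.0000) = 6.00.

6.00


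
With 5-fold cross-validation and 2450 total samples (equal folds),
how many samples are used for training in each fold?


Each validation fold has 2450/5 = 490 samples. Training set = 2450 - 490 = 1960.

1960


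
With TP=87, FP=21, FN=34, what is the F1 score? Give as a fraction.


Precision = 87/108 = 29/36. Recall = 87/121 = 87/121. F1 = 2*P*R/(P+R) = 174/229.

174/229


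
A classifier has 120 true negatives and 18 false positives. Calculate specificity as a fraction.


Specificity = TN / (TN + FP) = 120 / 138 = 20/23.

20/23


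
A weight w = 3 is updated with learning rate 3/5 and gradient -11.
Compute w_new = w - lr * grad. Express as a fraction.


w_new = 3 - 3/5 * -11 = 3 - -33/5 = 48/5.

48/5


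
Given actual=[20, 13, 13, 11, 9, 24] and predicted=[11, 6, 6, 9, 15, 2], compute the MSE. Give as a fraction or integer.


MSE = (1/6) * ((20-11)^2=81 + (13-6)^2=49 + (13-6)^2=49 + (11-9)^2=4 + (9-15)^2=36 + (24-2)^2=484). Sum = 703. MSE = 703/6.

703/6


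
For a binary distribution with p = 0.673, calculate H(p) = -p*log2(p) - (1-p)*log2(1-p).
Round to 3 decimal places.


H = -0.673*log2(0.673) - 0.327*log2(0.327) = 0.912.

0.912


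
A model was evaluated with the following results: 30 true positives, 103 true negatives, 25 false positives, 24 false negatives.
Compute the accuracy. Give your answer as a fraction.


Accuracy = (TP + TN) / (TP + TN + FP + FN) = (30 + 103) / 182 = 19/26.

19/26


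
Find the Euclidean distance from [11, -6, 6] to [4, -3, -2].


d = sqrt(sum of squared differences). (11-4)^2=49, (-6--3)^2=9, (6--2)^2=64. Sum = 122.

sqrt(122)


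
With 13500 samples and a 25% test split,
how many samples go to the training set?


Test set = 13500 * 25% = 3375. Training set = 13500 - 3375 = 10125.

10125


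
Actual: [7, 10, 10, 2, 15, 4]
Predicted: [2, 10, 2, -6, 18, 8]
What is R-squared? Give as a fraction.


Mean(y) = 8. SS_res = 178. SS_tot = 110. R^2 = 1 - 178/(110) = -34/55.

-34/55


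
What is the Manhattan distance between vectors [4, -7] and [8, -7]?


d = sum of absolute differences: |4-8|=4 + |-7--7|=0 = 4.

4


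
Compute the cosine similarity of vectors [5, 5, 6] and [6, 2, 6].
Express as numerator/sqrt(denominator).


dot = 76. |a|^2 = 86, |b|^2 = 76. cos = 76/sqrt(6536).

76/sqrt(6536)


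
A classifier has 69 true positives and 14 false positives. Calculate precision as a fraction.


Precision = TP / (TP + FP) = 69 / 83 = 69/83.

69/83


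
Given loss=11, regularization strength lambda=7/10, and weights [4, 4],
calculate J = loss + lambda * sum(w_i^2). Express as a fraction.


L2 sq norm = sum(w^2) = 32. J = 11 + 7/10 * 32 = 167/5.

167/5


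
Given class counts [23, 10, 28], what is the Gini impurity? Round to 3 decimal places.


Total = 61. Proportions: 23/61, 10/61, 28/61. sum(p_i^2) = 0.3797. Gini = 1 - 0.3797 = 0.6203, which rounds to 0.620.

0.620


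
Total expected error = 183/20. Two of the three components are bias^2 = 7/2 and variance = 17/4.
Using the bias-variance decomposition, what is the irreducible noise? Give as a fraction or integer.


Total error = bias^2 + variance + irreducible noise. So irreducible noise = 183/20 - 7/2 - 17/4 = 7/5.

7/5


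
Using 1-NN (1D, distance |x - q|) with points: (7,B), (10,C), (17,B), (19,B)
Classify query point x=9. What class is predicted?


Distances: |7-9|=2, |10-9|=1, |17-9|=8, |19-9|=10. 1 nearest: (10,C). Counts: {'C': 1}. Majority class: C.

C


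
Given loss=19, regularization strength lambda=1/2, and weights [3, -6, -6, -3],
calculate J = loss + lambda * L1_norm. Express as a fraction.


L1 norm = sum(|w|) = 18. J = 19 + 1/2 * 18 = 28.

28


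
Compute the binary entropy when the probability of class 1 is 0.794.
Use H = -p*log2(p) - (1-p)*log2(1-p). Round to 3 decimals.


H = -0.794*log2(0.794) - 0.206*log2(0.206) = 0.734.

0.734


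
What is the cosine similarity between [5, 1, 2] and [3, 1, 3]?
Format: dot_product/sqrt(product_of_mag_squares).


dot = 22. |a|^2 = 30, |b|^2 = 19. cos = 22/sqrt(570).

22/sqrt(570)


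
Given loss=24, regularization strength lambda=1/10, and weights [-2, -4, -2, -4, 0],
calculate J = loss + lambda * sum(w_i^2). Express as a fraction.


L2 sq norm = sum(w^2) = 40. J = 24 + 1/10 * 40 = 28.

28


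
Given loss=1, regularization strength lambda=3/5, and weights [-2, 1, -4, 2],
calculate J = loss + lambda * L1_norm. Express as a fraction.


L1 norm = sum(|w|) = 9. J = 1 + 3/5 * 9 = 32/5.

32/5


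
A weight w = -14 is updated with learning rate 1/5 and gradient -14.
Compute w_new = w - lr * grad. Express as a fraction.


w_new = -14 - 1/5 * -14 = -14 - -14/5 = -56/5.

-56/5


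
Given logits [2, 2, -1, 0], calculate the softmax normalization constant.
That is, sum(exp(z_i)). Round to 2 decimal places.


Denom = e^2=7.3891 + e^2=7.3891 + e^-1=0.3679 + e^0=1.0000. Sum = 16.1461, which rounds to 16.15.

16.15


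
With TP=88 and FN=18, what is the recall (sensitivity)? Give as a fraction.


Recall = TP / (TP + FN) = 88 / 106 = 44/53.

44/53


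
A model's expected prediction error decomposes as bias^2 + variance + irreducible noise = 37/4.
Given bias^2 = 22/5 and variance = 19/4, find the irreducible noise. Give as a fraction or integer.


Total error = bias^2 + variance + irreducible noise. So irreducible noise = 37/4 - 22/5 - 19/4 = 1/10.

1/10


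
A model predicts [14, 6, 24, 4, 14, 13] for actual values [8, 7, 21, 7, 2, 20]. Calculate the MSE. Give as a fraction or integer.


MSE = (1/6) * ((8-14)^2=36 + (7-6)^2=1 + (21-24)^2=9 + (7-4)^2=9 + (2-14)^2=144 + (20-13)^2=49). Sum = 248. MSE = 124/3.

124/3


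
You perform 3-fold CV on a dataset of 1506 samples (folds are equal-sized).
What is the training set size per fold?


Each validation fold has 1506/3 = 502 samples. Training set = 1506 - 502 = 1004.

1004


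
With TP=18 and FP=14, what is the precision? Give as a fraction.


Precision = TP / (TP + FP) = 18 / 32 = 9/16.

9/16


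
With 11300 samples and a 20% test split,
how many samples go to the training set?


Test set = 11300 * 20% = 2260. Training set = 11300 - 2260 = 9040.

9040


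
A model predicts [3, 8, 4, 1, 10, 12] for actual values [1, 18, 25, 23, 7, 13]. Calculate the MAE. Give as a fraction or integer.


MAE = (1/6) * (|1-3|=2 + |18-8|=10 + |25-4|=21 + |23-1|=22 + |7-10|=3 + |13-12|=1). Sum = 59. MAE = 59/6.

59/6


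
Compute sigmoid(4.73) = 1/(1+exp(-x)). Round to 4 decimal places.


sigma(4.73) = 1/(1+e^(-4.73)) = 1/(1+0.008826) = 1/1.008826 = 0.9913.

0.9913


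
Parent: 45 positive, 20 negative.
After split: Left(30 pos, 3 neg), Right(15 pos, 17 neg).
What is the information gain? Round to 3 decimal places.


H(parent) = 0.8905. H(left) = 0.4395, H(right) = 0.9972. Weighted = (33/65)*0.4395 + (32/65)*0.9972 = 0.7141. IG = 0.8905 - 0.7141 = 0.1764, which rounds to 0.176.

0.176


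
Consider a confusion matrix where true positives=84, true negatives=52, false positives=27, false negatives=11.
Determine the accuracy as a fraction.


Accuracy = (TP + TN) / (TP + TN + FP + FN) = (84 + 52) / 174 = 68/87.

68/87


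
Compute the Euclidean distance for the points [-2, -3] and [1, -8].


d = sqrt(sum of squared differences). (-2-1)^2=9, (-3--8)^2=25. Sum = 34.

sqrt(34)


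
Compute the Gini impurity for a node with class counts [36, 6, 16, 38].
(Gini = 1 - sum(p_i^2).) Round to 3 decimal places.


Total = 96. Proportions: 36/96, 6/96, 16/96, 38/96. sum(p_i^2) = 0.3290. Gini = 1 - 0.3290 = 0.6710, which rounds to 0.671.

0.671


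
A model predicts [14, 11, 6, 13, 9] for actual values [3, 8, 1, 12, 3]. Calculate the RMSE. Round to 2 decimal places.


MSE = 38.4000. RMSE = sqrt(38.4000) = 6.20.

6.20


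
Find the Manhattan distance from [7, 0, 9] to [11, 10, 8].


d = sum of absolute differences: |7-11|=4 + |0-10|=10 + |9-8|=1 = 15.

15


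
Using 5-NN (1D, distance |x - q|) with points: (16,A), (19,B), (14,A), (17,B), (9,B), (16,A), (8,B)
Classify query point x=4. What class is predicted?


Distances: |16-4|=12, |19-4|=15, |14-4|=10, |17-4|=13, |9-4|=5, |16-4|=12, |8-4|=4. 5 nearest: (8,B), (9,B), (14,A), (16,A), (16,A). Counts: {'B': 2, 'A': 3}. Majority class: A.

A


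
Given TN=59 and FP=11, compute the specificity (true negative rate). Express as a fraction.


Specificity = TN / (TN + FP) = 59 / 70 = 59/70.

59/70


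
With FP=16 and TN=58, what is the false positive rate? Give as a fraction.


FPR = FP / (FP + TN) = 16 / 74 = 8/37.

8/37


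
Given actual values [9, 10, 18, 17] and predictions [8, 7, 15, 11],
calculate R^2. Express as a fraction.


Mean(y) = 27/2. SS_res = 55. SS_tot = 65. R^2 = 1 - 55/(65) = 2/13.

2/13


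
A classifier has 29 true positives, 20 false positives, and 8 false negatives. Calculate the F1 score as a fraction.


Precision = 29/49 = 29/49. Recall = 29/37 = 29/37. F1 = 2*P*R/(P+R) = 29/43.

29/43


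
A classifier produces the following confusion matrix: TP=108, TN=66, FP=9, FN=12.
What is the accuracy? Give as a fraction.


Accuracy = (TP + TN) / (TP + TN + FP + FN) = (108 + 66) / 195 = 58/65.

58/65


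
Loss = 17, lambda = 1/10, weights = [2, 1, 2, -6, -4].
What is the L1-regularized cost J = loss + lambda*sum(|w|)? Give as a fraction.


L1 norm = sum(|w|) = 15. J = 17 + 1/10 * 15 = 37/2.

37/2


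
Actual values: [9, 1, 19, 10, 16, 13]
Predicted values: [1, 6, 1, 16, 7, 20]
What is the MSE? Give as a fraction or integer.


MSE = (1/6) * ((9-1)^2=64 + (1-6)^2=25 + (19-1)^2=324 + (10-16)^2=36 + (16-7)^2=81 + (13-20)^2=49). Sum = 579. MSE = 193/2.

193/2


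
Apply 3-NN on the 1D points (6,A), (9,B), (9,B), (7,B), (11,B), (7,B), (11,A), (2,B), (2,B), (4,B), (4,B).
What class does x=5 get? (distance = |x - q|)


Distances: |6-5|=1, |9-5|=4, |9-5|=4, |7-5|=2, |11-5|=6, |7-5|=2, |11-5|=6, |2-5|=3, |2-5|=3, |4-5|=1, |4-5|=1. 3 nearest: (6,A), (4,B), (4,B). Counts: {'A': 1, 'B': 2}. Majority class: B.

B


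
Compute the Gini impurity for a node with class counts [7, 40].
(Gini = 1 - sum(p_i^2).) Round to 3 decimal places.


Total = 47. Proportions: 7/47, 40/47. sum(p_i^2) = 0.7465. Gini = 1 - 0.7465 = 0.2535, which rounds to 0.254.

0.254


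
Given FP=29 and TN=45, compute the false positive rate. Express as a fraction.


FPR = FP / (FP + TN) = 29 / 74 = 29/74.

29/74


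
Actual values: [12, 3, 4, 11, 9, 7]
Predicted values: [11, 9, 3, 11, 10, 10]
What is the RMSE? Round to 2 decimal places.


MSE = 8.0000. RMSE = sqrt(8.0000) = 2.83.

2.83


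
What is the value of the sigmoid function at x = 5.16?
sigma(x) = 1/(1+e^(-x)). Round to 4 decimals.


sigma(5.16) = 1/(1+e^(-5.16)) = 1/(1+0.005742) = 1/1.005742 = 0.9943.

0.9943


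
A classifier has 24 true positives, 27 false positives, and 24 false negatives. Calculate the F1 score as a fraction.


Precision = 24/51 = 8/17. Recall = 24/48 = 1/2. F1 = 2*P*R/(P+R) = 16/33.

16/33


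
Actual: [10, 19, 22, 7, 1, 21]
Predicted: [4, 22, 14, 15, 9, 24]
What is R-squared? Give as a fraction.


Mean(y) = 40/3. SS_res = 246. SS_tot = 1108/3. R^2 = 1 - 246/(1108/3) = 185/554.

185/554


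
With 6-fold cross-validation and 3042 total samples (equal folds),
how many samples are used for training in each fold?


Each validation fold has 3042/6 = 507 samples. Training set = 3042 - 507 = 2535.

2535


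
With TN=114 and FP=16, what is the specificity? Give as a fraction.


Specificity = TN / (TN + FP) = 114 / 130 = 57/65.

57/65


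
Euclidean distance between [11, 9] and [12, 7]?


d = sqrt(sum of squared differences). (11-12)^2=1, (9-7)^2=4. Sum = 5.

sqrt(5)


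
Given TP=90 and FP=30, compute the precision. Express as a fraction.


Precision = TP / (TP + FP) = 90 / 120 = 3/4.

3/4


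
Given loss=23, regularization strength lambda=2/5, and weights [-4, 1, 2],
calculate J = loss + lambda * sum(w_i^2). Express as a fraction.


L2 sq norm = sum(w^2) = 21. J = 23 + 2/5 * 21 = 157/5.

157/5


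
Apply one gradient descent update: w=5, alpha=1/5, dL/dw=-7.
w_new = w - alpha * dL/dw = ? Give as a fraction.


w_new = 5 - 1/5 * -7 = 5 - -7/5 = 32/5.

32/5


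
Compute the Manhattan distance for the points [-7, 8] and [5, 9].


d = sum of absolute differences: |-7-5|=12 + |8-9|=1 = 13.

13


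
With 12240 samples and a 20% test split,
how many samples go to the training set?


Test set = 12240 * 20% = 2448. Training set = 12240 - 2448 = 9792.

9792


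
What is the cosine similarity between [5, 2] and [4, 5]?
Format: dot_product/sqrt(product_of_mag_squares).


dot = 30. |a|^2 = 29, |b|^2 = 41. cos = 30/sqrt(1189).

30/sqrt(1189)


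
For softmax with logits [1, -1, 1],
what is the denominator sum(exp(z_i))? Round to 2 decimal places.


Denom = e^1=2.7183 + e^-1=0.3679 + e^1=2.7183. Sum = 5.8045, which rounds to 5.80.

5.80


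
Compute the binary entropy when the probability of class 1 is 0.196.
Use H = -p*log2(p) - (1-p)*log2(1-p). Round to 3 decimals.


H = -0.196*log2(0.196) - 0.804*log2(0.804) = 0.714.

0.714


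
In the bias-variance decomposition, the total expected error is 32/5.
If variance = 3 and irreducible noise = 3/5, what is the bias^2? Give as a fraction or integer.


Total error = bias^2 + variance + irreducible noise. So bias^2 = 32/5 - 3 - 3/5 = 14/5.

14/5


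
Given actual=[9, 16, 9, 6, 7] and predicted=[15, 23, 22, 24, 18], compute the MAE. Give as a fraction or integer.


MAE = (1/5) * (|9-15|=6 + |16-23|=7 + |9-22|=13 + |6-24|=18 + |7-18|=11). Sum = 55. MAE = 11.

11


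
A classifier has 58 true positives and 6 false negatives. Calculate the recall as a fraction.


Recall = TP / (TP + FN) = 58 / 64 = 29/32.

29/32


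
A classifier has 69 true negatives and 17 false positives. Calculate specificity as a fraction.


Specificity = TN / (TN + FP) = 69 / 86 = 69/86.

69/86


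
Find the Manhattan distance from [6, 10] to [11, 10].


d = sum of absolute differences: |6-11|=5 + |10-10|=0 = 5.

5


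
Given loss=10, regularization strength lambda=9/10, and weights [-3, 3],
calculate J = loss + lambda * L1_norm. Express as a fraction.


L1 norm = sum(|w|) = 6. J = 10 + 9/10 * 6 = 77/5.

77/5


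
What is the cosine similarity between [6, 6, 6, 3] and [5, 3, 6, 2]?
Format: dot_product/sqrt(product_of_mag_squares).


dot = 90. |a|^2 = 117, |b|^2 = 74. cos = 90/sqrt(8658).

90/sqrt(8658)


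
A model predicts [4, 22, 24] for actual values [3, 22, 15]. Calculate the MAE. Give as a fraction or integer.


MAE = (1/3) * (|3-4|=1 + |22-22|=0 + |15-24|=9). Sum = 10. MAE = 10/3.

10/3


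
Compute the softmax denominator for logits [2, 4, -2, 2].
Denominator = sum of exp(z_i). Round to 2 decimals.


Denom = e^2=7.3891 + e^4=54.5982 + e^-2=0.1353 + e^2=7.3891. Sum = 69.5117, which rounds to 69.51.

69.51


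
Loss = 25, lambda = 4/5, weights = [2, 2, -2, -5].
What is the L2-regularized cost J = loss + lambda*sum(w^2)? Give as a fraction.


L2 sq norm = sum(w^2) = 37. J = 25 + 4/5 * 37 = 273/5.

273/5


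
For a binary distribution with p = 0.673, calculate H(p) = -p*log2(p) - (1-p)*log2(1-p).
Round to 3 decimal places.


H = -0.673*log2(0.673) - 0.327*log2(0.327) = 0.912.

0.912


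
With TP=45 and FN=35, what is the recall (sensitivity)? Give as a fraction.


Recall = TP / (TP + FN) = 45 / 80 = 9/16.

9/16


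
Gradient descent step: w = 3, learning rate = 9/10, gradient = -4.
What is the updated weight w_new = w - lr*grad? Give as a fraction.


w_new = 3 - 9/10 * -4 = 3 - -18/5 = 33/5.

33/5


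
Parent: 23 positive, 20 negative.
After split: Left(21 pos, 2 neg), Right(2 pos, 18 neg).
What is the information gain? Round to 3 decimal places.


H(parent) = 0.9965. H(left) = 0.4262, H(right) = 0.4690. Weighted = (23/43)*0.4262 + (20/43)*0.4690 = 0.4461. IG = 0.9965 - 0.4461 = 0.5504, which rounds to 0.550.

0.550


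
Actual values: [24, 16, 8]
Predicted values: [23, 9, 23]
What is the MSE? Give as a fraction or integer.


MSE = (1/3) * ((24-23)^2=1 + (16-9)^2=49 + (8-23)^2=225). Sum = 275. MSE = 275/3.

275/3


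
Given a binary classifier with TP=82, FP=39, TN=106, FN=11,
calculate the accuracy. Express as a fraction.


Accuracy = (TP + TN) / (TP + TN + FP + FN) = (82 + 106) / 238 = 94/119.

94/119


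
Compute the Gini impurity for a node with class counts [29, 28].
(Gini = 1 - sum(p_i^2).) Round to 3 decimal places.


Total = 57. Proportions: 29/57, 28/57. sum(p_i^2) = 0.5002. Gini = 1 - 0.5002 = 0.4998, which rounds to 0.500.

0.500


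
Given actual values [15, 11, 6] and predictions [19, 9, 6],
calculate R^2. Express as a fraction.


Mean(y) = 32/3. SS_res = 20. SS_tot = 122/3. R^2 = 1 - 20/(122/3) = 31/61.

31/61


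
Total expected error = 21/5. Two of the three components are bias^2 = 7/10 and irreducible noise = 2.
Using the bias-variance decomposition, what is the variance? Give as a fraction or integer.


Total error = bias^2 + variance + irreducible noise. So variance = 21/5 - 7/10 - 2 = 3/2.

3/2


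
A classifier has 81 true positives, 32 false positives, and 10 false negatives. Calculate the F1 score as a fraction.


Precision = 81/113 = 81/113. Recall = 81/91 = 81/91. F1 = 2*P*R/(P+R) = 27/34.

27/34


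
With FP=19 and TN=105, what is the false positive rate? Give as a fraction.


FPR = FP / (FP + TN) = 19 / 124 = 19/124.

19/124


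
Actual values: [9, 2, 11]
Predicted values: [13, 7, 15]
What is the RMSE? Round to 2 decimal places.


MSE = 19.0000. RMSE = sqrt(19.0000) = 4.36.

4.36


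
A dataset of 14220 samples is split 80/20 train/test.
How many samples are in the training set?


Test set = 14220 * 20% = 2844. Training set = 14220 - 2844 = 11376.

11376


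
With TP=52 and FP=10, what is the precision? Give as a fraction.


Precision = TP / (TP + FP) = 52 / 62 = 26/31.

26/31


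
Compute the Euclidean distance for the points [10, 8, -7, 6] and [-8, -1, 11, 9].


d = sqrt(sum of squared differences). (10--8)^2=324, (8--1)^2=81, (-7-11)^2=324, (6-9)^2=9. Sum = 738.

sqrt(738)


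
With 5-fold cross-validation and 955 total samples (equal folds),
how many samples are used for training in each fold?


Each validation fold has 955/5 = 191 samples. Training set = 955 - 191 = 764.

764


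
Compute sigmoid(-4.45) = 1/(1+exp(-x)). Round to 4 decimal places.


sigma(-4.45) = 1/(1+e^(4.45)) = 1/(1+85.626944) = 1/86.626944 = 0.0115.

0.0115


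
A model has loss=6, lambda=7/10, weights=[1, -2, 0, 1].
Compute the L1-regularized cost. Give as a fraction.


L1 norm = sum(|w|) = 4. J = 6 + 7/10 * 4 = 44/5.

44/5


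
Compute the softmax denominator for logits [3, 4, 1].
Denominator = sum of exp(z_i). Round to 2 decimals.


Denom = e^3=20.0855 + e^4=54.5982 + e^1=2.7183. Sum = 77.4020, which rounds to 77.40.

77.40


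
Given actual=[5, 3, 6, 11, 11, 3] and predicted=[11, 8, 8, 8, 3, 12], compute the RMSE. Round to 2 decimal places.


MSE = 36.5000. RMSE = sqrt(36.5000) = 6.04.

6.04


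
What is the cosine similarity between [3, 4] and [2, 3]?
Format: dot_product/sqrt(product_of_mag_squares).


dot = 18. |a|^2 = 25, |b|^2 = 13. cos = 18/sqrt(325).

18/sqrt(325)


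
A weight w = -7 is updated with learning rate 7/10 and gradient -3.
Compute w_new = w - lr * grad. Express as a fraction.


w_new = -7 - 7/10 * -3 = -7 - -21/10 = -49/10.

-49/10


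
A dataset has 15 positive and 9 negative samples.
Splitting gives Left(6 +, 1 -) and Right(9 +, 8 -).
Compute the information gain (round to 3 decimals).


H(parent) = 0.9544. H(left) = 0.5917, H(right) = 0.9975. Weighted = (7/24)*0.5917 + (17/24)*0.9975 = 0.8791. IG = 0.9544 - 0.8791 = 0.0753, which rounds to 0.075.

0.075


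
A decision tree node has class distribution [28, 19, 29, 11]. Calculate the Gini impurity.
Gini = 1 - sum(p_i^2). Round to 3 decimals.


Total = 87. Proportions: 28/87, 19/87, 29/87, 11/87. sum(p_i^2) = 0.2784. Gini = 1 - 0.2784 = 0.7216, which rounds to 0.722.

0.722


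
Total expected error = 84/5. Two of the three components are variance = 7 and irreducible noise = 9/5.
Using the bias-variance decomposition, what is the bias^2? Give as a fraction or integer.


Total error = bias^2 + variance + irreducible noise. So bias^2 = 84/5 - 7 - 9/5 = 8.

8


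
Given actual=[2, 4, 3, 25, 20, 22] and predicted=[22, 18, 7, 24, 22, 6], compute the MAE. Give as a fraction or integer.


MAE = (1/6) * (|2-22|=20 + |4-18|=14 + |3-7|=4 + |25-24|=1 + |20-22|=2 + |22-6|=16). Sum = 57. MAE = 19/2.

19/2


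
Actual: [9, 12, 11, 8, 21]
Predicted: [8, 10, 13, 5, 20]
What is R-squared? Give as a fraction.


Mean(y) = 61/5. SS_res = 19. SS_tot = 534/5. R^2 = 1 - 19/(534/5) = 439/534.

439/534


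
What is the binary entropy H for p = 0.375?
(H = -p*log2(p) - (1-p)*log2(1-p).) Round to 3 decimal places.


H = -0.375*log2(0.375) - 0.625*log2(0.625) = 0.954.

0.954


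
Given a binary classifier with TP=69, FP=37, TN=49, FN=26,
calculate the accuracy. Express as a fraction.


Accuracy = (TP + TN) / (TP + TN + FP + FN) = (69 + 49) / 181 = 118/181.

118/181


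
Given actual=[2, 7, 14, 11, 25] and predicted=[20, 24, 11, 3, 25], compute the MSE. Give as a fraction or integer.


MSE = (1/5) * ((2-20)^2=324 + (7-24)^2=289 + (14-11)^2=9 + (11-3)^2=64 + (25-25)^2=0). Sum = 686. MSE = 686/5.

686/5


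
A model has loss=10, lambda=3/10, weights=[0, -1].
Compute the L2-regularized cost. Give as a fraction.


L2 sq norm = sum(w^2) = 1. J = 10 + 3/10 * 1 = 103/10.

103/10


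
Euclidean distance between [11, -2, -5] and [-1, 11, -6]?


d = sqrt(sum of squared differences). (11--1)^2=144, (-2-11)^2=169, (-5--6)^2=1. Sum = 314.

sqrt(314)


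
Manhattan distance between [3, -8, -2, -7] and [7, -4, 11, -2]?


d = sum of absolute differences: |3-7|=4 + |-8--4|=4 + |-2-11|=13 + |-7--2|=5 = 26.

26


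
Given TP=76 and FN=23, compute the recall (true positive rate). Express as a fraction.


Recall = TP / (TP + FN) = 76 / 99 = 76/99.

76/99


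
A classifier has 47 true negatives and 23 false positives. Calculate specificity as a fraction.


Specificity = TN / (TN + FP) = 47 / 70 = 47/70.

47/70


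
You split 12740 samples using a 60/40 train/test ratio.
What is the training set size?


Test set = 12740 * 40% = 5096. Training set = 12740 - 5096 = 7644.

7644


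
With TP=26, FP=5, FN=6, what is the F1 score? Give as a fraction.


Precision = 26/31 = 26/31. Recall = 26/32 = 13/16. F1 = 2*P*R/(P+R) = 52/63.

52/63


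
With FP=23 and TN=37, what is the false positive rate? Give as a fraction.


FPR = FP / (FP + TN) = 23 / 60 = 23/60.

23/60


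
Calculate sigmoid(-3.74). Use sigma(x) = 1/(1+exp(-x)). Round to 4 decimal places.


sigma(-3.74) = 1/(1+e^(3.74)) = 1/(1+42.097990) = 1/43.097990 = 0.0232.

0.0232


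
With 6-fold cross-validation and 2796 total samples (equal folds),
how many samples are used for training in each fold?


Each validation fold has 2796/6 = 466 samples. Training set = 2796 - 466 = 2330.

2330


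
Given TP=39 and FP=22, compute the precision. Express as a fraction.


Precision = TP / (TP + FP) = 39 / 61 = 39/61.

39/61


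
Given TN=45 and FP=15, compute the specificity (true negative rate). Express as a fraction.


Specificity = TN / (TN + FP) = 45 / 60 = 3/4.

3/4


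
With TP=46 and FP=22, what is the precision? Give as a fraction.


Precision = TP / (TP + FP) = 46 / 68 = 23/34.

23/34


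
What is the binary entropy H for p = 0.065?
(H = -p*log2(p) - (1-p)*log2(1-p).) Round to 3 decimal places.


H = -0.065*log2(0.065) - 0.935*log2(0.935) = 0.347.

0.347


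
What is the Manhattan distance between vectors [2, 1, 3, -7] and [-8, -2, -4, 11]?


d = sum of absolute differences: |2--8|=10 + |1--2|=3 + |3--4|=7 + |-7-11|=18 = 38.

38


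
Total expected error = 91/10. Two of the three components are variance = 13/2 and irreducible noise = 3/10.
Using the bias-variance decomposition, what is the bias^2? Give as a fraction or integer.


Total error = bias^2 + variance + irreducible noise. So bias^2 = 91/10 - 13/2 - 3/10 = 23/10.

23/10


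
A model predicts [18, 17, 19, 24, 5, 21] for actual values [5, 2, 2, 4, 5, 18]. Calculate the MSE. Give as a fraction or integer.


MSE = (1/6) * ((5-18)^2=169 + (2-17)^2=225 + (2-19)^2=289 + (4-24)^2=400 + (5-5)^2=0 + (18-21)^2=9). Sum = 1092. MSE = 182.

182


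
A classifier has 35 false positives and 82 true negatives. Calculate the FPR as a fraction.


FPR = FP / (FP + TN) = 35 / 117 = 35/117.

35/117


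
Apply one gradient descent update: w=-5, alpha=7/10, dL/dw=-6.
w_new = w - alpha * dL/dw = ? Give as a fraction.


w_new = -5 - 7/10 * -6 = -5 - -21/5 = -4/5.

-4/5


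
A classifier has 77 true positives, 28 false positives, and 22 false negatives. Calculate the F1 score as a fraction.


Precision = 77/105 = 11/15. Recall = 77/99 = 7/9. F1 = 2*P*R/(P+R) = 77/102.

77/102


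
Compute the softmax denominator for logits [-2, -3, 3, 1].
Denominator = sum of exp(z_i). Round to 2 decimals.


Denom = e^-2=0.1353 + e^-3=0.0498 + e^3=20.0855 + e^1=2.7183. Sum = 22.9889, which rounds to 22.99.

22.99


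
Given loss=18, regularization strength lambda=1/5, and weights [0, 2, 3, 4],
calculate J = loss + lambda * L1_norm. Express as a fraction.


L1 norm = sum(|w|) = 9. J = 18 + 1/5 * 9 = 99/5.

99/5


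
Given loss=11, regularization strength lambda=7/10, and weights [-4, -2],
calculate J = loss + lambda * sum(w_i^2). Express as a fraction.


L2 sq norm = sum(w^2) = 20. J = 11 + 7/10 * 20 = 25.

25


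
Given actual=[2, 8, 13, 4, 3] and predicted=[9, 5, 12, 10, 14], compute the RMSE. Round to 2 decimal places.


MSE = 43.2000. RMSE = sqrt(43.2000) = 6.57.

6.57


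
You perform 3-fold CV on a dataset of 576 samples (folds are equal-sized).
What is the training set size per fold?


Each validation fold has 576/3 = 192 samples. Training set = 576 - 192 = 384.

384


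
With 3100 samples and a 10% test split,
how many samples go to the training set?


Test set = 3100 * 10% = 310. Training set = 3100 - 310 = 2790.

2790


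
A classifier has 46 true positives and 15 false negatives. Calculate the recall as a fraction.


Recall = TP / (TP + FN) = 46 / 61 = 46/61.

46/61


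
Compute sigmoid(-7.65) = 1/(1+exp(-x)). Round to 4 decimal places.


sigma(-7.65) = 1/(1+e^(7.65)) = 1/(1+2100.645589) = 1/2101.645589 = 0.0005.

0.0005


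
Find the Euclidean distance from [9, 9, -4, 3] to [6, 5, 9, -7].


d = sqrt(sum of squared differences). (9-6)^2=9, (9-5)^2=16, (-4-9)^2=169, (3--7)^2=100. Sum = 294.

sqrt(294)


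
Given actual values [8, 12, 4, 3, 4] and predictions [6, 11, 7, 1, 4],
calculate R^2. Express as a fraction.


Mean(y) = 31/5. SS_res = 18. SS_tot = 284/5. R^2 = 1 - 18/(284/5) = 97/142.

97/142


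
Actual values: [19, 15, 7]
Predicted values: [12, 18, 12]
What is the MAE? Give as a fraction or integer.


MAE = (1/3) * (|19-12|=7 + |15-18|=3 + |7-12|=5). Sum = 15. MAE = 5.

5


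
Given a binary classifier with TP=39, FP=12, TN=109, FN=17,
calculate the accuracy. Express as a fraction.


Accuracy = (TP + TN) / (TP + TN + FP + FN) = (39 + 109) / 177 = 148/177.

148/177


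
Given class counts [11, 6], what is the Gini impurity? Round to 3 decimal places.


Total = 17. Proportions: 11/17, 6/17. sum(p_i^2) = 0.5433. Gini = 1 - 0.5433 = 0.4567, which rounds to 0.457.

0.457


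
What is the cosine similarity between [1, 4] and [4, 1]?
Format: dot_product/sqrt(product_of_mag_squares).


dot = 8. |a|^2 = 17, |b|^2 = 17. cos = 8/sqrt(289).

8/sqrt(289)


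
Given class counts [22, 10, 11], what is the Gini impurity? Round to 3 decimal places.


Total = 43. Proportions: 22/43, 10/43, 11/43. sum(p_i^2) = 0.3813. Gini = 1 - 0.3813 = 0.6187, which rounds to 0.619.

0.619


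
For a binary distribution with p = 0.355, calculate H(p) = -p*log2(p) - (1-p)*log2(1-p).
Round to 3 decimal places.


H = -0.355*log2(0.355) - 0.645*log2(0.645) = 0.938.

0.938


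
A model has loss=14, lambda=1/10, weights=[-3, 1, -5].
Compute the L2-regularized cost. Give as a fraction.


L2 sq norm = sum(w^2) = 35. J = 14 + 1/10 * 35 = 35/2.

35/2


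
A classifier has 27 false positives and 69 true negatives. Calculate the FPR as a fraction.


FPR = FP / (FP + TN) = 27 / 96 = 9/32.

9/32


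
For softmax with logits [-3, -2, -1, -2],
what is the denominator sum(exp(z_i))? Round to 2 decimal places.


Denom = e^-3=0.0498 + e^-2=0.1353 + e^-1=0.3679 + e^-2=0.1353. Sum = 0.6883, which rounds to 0.69.

0.69


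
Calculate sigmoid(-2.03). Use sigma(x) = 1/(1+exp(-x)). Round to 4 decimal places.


sigma(-2.03) = 1/(1+e^(2.03)) = 1/(1+7.614086) = 1/8.614086 = 0.1161.

0.1161


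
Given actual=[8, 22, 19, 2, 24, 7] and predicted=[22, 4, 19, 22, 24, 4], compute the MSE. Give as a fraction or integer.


MSE = (1/6) * ((8-22)^2=196 + (22-4)^2=324 + (19-19)^2=0 + (2-22)^2=400 + (24-24)^2=0 + (7-4)^2=9). Sum = 929. MSE = 929/6.

929/6


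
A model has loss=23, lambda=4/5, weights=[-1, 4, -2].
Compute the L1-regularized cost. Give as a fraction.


L1 norm = sum(|w|) = 7. J = 23 + 4/5 * 7 = 143/5.

143/5


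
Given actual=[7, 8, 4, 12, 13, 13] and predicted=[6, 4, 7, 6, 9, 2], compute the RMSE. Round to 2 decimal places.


MSE = 33.1667. RMSE = sqrt(33.1667) = 5.76.

5.76


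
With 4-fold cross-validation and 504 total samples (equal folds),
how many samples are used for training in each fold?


Each validation fold has 504/4 = 126 samples. Training set = 504 - 126 = 378.

378


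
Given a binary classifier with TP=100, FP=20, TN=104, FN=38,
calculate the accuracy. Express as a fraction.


Accuracy = (TP + TN) / (TP + TN + FP + FN) = (100 + 104) / 262 = 102/131.

102/131


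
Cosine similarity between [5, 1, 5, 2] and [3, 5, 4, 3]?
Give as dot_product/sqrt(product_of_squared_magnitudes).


dot = 46. |a|^2 = 55, |b|^2 = 59. cos = 46/sqrt(3245).

46/sqrt(3245)


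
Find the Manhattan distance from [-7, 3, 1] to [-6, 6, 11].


d = sum of absolute differences: |-7--6|=1 + |3-6|=3 + |1-11|=10 = 14.

14


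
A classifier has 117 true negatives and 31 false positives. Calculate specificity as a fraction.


Specificity = TN / (TN + FP) = 117 / 148 = 117/148.

117/148


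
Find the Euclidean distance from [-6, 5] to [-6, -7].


d = sqrt(sum of squared differences). (-6--6)^2=0, (5--7)^2=144. Sum = 144.

12


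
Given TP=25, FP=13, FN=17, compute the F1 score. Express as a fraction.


Precision = 25/38 = 25/38. Recall = 25/42 = 25/42. F1 = 2*P*R/(P+R) = 5/8.

5/8


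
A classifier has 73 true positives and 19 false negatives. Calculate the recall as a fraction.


Recall = TP / (TP + FN) = 73 / 92 = 73/92.

73/92


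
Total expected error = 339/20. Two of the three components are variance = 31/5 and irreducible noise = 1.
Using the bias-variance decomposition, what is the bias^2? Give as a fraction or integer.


Total error = bias^2 + variance + irreducible noise. So bias^2 = 339/20 - 31/5 - 1 = 39/4.

39/4


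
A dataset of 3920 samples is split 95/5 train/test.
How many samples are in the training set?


Test set = 3920 * 5% = 196. Training set = 3920 - 196 = 3724.

3724


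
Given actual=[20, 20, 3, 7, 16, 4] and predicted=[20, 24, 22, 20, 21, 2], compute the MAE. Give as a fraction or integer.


MAE = (1/6) * (|20-20|=0 + |20-24|=4 + |3-22|=19 + |7-20|=13 + |16-21|=5 + |4-2|=2). Sum = 43. MAE = 43/6.

43/6


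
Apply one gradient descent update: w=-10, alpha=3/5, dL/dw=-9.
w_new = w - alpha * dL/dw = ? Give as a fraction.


w_new = -10 - 3/5 * -9 = -10 - -27/5 = -23/5.

-23/5


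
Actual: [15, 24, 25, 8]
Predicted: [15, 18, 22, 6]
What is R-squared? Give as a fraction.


Mean(y) = 18. SS_res = 49. SS_tot = 194. R^2 = 1 - 49/(194) = 145/194.

145/194


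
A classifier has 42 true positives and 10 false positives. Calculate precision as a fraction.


Precision = TP / (TP + FP) = 42 / 52 = 21/26.

21/26


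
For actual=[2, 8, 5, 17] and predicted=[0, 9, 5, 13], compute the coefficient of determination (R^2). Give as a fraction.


Mean(y) = 8. SS_res = 21. SS_tot = 126. R^2 = 1 - 21/(126) = 5/6.

5/6


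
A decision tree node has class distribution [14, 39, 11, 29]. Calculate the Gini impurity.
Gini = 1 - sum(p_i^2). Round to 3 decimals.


Total = 93. Proportions: 14/93, 39/93, 11/93, 29/93. sum(p_i^2) = 0.3097. Gini = 1 - 0.3097 = 0.6903, which rounds to 0.690.

0.690


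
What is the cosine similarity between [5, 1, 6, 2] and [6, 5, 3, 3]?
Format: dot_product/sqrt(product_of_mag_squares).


dot = 59. |a|^2 = 66, |b|^2 = 79. cos = 59/sqrt(5214).

59/sqrt(5214)


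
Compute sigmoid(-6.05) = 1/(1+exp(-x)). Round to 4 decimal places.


sigma(-6.05) = 1/(1+e^(6.05)) = 1/(1+424.113030) = 1/425.113030 = 0.0024.

0.0024


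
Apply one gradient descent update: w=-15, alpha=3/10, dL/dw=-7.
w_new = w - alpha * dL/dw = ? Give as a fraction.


w_new = -15 - 3/10 * -7 = -15 - -21/10 = -129/10.

-129/10


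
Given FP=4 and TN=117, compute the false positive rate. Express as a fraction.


FPR = FP / (FP + TN) = 4 / 121 = 4/121.

4/121


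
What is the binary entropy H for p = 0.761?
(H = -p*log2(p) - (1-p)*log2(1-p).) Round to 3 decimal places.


H = -0.761*log2(0.761) - 0.239*log2(0.239) = 0.793.

0.793


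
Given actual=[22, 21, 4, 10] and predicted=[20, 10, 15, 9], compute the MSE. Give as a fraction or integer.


MSE = (1/4) * ((22-20)^2=4 + (21-10)^2=121 + (4-15)^2=121 + (10-9)^2=1). Sum = 247. MSE = 247/4.

247/4


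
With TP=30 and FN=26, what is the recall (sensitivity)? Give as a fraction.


Recall = TP / (TP + FN) = 30 / 56 = 15/28.

15/28


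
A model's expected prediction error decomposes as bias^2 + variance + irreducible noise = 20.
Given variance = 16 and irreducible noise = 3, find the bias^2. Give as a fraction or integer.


Total error = bias^2 + variance + irreducible noise. So bias^2 = 20 - 16 - 3 = 1.

1


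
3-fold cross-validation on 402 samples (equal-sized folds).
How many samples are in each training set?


Each validation fold has 402/3 = 134 samples. Training set = 402 - 134 = 268.

268


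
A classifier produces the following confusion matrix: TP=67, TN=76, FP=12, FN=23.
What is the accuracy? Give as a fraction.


Accuracy = (TP + TN) / (TP + TN + FP + FN) = (67 + 76) / 178 = 143/178.

143/178


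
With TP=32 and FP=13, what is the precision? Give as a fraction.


Precision = TP / (TP + FP) = 32 / 45 = 32/45.

32/45


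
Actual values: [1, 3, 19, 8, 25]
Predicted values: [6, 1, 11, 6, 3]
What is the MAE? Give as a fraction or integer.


MAE = (1/5) * (|1-6|=5 + |3-1|=2 + |19-11|=8 + |8-6|=2 + |25-3|=22). Sum = 39. MAE = 39/5.

39/5


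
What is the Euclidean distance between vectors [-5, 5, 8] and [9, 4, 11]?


d = sqrt(sum of squared differences). (-5-9)^2=196, (5-4)^2=1, (8-11)^2=9. Sum = 206.

sqrt(206)


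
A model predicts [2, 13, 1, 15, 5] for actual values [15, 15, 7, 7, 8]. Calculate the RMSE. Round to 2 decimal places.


MSE = 56.4000. RMSE = sqrt(56.4000) = 7.51.

7.51


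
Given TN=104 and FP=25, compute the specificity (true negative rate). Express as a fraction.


Specificity = TN / (TN + FP) = 104 / 129 = 104/129.

104/129


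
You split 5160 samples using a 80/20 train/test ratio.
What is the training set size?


Test set = 5160 * 20% = 1032. Training set = 5160 - 1032 = 4128.

4128


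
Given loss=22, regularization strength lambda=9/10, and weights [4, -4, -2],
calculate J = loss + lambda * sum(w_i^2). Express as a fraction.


L2 sq norm = sum(w^2) = 36. J = 22 + 9/10 * 36 = 272/5.

272/5
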